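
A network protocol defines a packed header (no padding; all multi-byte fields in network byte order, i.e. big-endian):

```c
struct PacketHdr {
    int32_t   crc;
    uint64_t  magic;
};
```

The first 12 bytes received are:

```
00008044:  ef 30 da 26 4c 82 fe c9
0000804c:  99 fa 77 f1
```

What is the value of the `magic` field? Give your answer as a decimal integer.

`magic` follows `crc` (4 bytes), so it starts at byte offset 4 and occupies 8 bytes.
Bytes at offsets 4..11: 4C 82 FE C9 99 FA 77 F1.
Big-endian stores the most-significant byte at the lowest address.
The bytes are already most-significant first: 0x4C82FEC999FA77F1.
0x4C82FEC999FA77F1 = 5513249035680118769.

5513249035680118769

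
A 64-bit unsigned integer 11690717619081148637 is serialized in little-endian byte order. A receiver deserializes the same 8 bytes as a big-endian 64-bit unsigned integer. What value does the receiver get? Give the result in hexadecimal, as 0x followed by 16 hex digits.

11690717619081148637 in 64-bit hexadecimal is 0xA23DC5BC06BB78DD.
Stored little-endian, the bytes at ascending addresses are DD 78 BB 06 BC C5 3D A2.
Read back as big-endian, the last byte is least significant, giving 0xDD78BB06BCC53DA2.

0xDD78BB06BCC53DA2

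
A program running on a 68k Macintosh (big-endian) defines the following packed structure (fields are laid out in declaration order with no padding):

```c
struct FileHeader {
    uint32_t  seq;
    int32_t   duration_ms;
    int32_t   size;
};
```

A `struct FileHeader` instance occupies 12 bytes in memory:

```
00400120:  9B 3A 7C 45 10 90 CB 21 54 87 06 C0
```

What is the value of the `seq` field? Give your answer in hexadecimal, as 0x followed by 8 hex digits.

`seq` is the first field, at byte offset 0, occupying 4 bytes.
Bytes at offsets 0..3: 9B 3A 7C 45.
Big-endian: lowest address holds the most-significant byte.
The bytes are already most-significant first: 0x9B3A7C45.

0x9B3A7C45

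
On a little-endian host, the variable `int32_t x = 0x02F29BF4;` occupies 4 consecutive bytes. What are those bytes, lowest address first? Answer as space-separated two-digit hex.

F4 9B F2 02

Split into bytes (most-significant first): 02 F2 9B F4.
Little-endian stores the least-significant byte at the lowest address.
So at ascending addresses the bytes are F4 9B F2 02.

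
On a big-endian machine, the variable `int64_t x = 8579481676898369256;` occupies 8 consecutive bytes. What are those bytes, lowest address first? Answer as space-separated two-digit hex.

77 10 71 21 0C 7F FE E8

8579481676898369256 in hexadecimal, padded to 64 bits, is 0x771071210C7FFEE8.
Split into bytes (most-significant first): 77 10 71 21 0C 7F FE E8.
Big-endian: lowest address holds the most-significant byte.
So the memory order matches the most-significant-first order: 77 10 71 21 0C 7F FE E8.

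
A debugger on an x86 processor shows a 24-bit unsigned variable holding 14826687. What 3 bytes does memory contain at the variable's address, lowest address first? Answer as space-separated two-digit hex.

BF 3C E2

14826687 in hexadecimal, padded to 24 bits, is 0xE23CBF.
Split into bytes (most-significant first): E2 3C BF.
Little-endian stores the least-significant byte at the lowest address.
So at ascending addresses the bytes are BF 3C E2.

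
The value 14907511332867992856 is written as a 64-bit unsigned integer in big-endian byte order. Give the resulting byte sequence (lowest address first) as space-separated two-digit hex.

CE E2 1E 92 E8 B4 ED 18

14907511332867992856 in hexadecimal, padded to 64 bits, is 0xCEE21E92E8B4ED18.
Split into bytes (most-significant first): CE E2 1E 92 E8 B4 ED 18.
Big-endian: lowest address holds the most-significant byte.
So the memory order matches the most-significant-first order: CE E2 1E 92 E8 B4 ED 18.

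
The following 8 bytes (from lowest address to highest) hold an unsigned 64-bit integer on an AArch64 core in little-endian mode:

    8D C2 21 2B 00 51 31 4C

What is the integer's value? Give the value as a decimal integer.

5490258481906827917

Little-endian stores the least-significant byte at the lowest address.
Reassemble most-significant byte first: 4C 31 51 00 2B 21 C2 8D → 0x4C3151002B21C28D.
0x4C3151002B21C28D = 5490258481906827917.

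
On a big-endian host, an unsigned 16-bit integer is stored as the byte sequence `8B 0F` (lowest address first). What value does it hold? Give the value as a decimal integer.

In big-endian order the high byte comes first in memory.
The bytes are already most-significant first: 0x8B0F.
0x8B0F = 35599.

35599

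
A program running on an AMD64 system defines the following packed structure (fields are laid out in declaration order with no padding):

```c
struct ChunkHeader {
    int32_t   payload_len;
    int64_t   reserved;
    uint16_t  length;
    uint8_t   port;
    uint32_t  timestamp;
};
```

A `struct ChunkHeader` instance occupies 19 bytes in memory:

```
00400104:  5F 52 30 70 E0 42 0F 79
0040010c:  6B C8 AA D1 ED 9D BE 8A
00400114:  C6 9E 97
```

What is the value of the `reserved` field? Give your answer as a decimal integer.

`reserved` follows `payload_len` (4 bytes), so it starts at byte offset 4 and occupies 8 bytes.
Bytes at offsets 4..11: E0 42 0F 79 6B C8 AA D1.
Little-endian: lowest address holds the least-significant byte.
Reassemble most-significant byte first: D1 AA C8 6B 79 0F 42 E0 → 0xD1AAC86B790F42E0.
Top bit is set, so as a signed 64-bit value this is 0xD1AAC86B790F42E0 − 2^64 = -3338635809823702304.

-3338635809823702304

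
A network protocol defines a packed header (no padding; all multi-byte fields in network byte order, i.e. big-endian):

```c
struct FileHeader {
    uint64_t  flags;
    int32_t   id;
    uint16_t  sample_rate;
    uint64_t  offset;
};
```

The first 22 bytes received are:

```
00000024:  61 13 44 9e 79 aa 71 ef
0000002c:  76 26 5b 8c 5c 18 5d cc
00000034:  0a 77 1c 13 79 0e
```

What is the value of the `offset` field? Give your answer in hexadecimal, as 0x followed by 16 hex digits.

`offset` follows `flags` (8 B), `id` (4 B), `sample_rate` (2 B), so it starts at offset 8 + 4 + 2 = 14 and occupies 8 bytes.
Bytes at offsets 14..21: 5D CC 0A 77 1C 13 79 0E.
Big-endian stores the most-significant byte at the lowest address.
The bytes are already most-significant first: 0x5DCC0A771C13790E.

0x5DCC0A771C13790E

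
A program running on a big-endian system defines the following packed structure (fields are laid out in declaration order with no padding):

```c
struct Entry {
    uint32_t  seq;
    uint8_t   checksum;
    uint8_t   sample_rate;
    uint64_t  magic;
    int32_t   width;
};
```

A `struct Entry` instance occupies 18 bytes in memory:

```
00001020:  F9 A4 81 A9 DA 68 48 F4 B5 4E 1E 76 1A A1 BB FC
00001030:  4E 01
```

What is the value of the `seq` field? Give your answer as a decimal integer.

`seq` is the first field, at byte offset 0, occupying 4 bytes.
Bytes at offsets 0..3: F9 A4 81 A9.
In big-endian order the high byte comes first in memory.
The bytes are already most-significant first: 0xF9A481A9.
0xF9A481A9 = 4188307881.

4188307881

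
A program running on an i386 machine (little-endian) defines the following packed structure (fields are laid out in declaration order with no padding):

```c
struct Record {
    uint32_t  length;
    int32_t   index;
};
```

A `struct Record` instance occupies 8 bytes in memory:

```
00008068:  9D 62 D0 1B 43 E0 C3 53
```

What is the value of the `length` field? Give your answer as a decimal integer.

466641565

`length` is the first field, at byte offset 0, occupying 4 bytes.
Bytes at offsets 0..3: 9D 62 D0 1B.
Little-endian: lowest address holds the least-significant byte.
Reassemble most-significant byte first: 1B D0 62 9D → 0x1BD0629D.
0x1BD0629D = 466641565.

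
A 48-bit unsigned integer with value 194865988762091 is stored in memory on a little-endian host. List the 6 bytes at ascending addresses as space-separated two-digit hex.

194865988762091 in hexadecimal, padded to 48 bits, is 0xB13AC609F9EB.
Split into bytes (most-significant first): B1 3A C6 09 F9 EB.
Little-endian: lowest address holds the least-significant byte.
So at ascending addresses the bytes are EB F9 09 C6 3A B1.

EB F9 09 C6 3A B1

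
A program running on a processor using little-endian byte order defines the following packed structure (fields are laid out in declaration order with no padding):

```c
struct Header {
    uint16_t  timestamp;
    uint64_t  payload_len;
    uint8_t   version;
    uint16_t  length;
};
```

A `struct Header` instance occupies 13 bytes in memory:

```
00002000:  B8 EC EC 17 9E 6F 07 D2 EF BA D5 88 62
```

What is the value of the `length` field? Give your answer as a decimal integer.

25224

`length` follows `timestamp` (2 B), `payload_len` (8 B), `version` (1 B), so it starts at offset 2 + 8 + 1 = 11 and occupies 2 bytes.
Bytes at offsets 11..12: 88 62.
In little-endian order the low byte comes first in memory.
Reassemble most-significant byte first: 62 88 → 0x6288.
0x6288 = 25224.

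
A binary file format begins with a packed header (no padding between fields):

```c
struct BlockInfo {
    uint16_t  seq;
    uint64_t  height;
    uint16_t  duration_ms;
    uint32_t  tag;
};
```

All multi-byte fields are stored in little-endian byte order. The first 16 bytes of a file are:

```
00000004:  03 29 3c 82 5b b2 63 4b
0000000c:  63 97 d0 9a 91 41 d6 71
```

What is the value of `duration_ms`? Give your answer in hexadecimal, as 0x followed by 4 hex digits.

`duration_ms` follows `seq` (2 B), `height` (8 B), so it starts at offset 2 + 8 = 10 and occupies 2 bytes.
Bytes at offsets 10..11: D0 9A.
In little-endian order the low byte comes first in memory.
Reassemble most-significant byte first: 9A D0 → 0x9AD0.

0x9AD0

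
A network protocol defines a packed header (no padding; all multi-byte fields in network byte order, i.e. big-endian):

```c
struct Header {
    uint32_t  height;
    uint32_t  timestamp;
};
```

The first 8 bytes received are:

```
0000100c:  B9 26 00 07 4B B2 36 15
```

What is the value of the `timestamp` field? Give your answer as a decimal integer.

1269970453

`timestamp` follows `height` (4 bytes), so it starts at byte offset 4 and occupies 4 bytes.
Bytes at offsets 4..7: 4B B2 36 15.
Big-endian: lowest address holds the most-significant byte.
The bytes are already most-significant first: 0x4BB23615.
0x4BB23615 = 1269970453.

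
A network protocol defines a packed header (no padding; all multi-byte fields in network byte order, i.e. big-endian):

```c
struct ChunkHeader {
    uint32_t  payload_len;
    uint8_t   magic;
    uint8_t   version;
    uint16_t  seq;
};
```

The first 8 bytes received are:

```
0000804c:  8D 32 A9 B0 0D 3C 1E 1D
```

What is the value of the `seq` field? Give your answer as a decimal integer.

7709

`seq` follows `payload_len` (4 B), `magic` (1 B), `version` (1 B), so it starts at offset 4 + 1 + 1 = 6 and occupies 2 bytes.
Bytes at offsets 6..7: 1E 1D.
Big-endian: lowest address holds the most-significant byte.
The bytes are already most-significant first: 0x1E1D.
0x1E1D = 7709.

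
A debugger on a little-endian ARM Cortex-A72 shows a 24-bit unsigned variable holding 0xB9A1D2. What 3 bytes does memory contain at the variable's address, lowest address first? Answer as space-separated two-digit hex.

Split into bytes (most-significant first): B9 A1 D2.
Little-endian stores the least-significant byte at the lowest address.
So at ascending addresses the bytes are D2 A1 B9.

D2 A1 B9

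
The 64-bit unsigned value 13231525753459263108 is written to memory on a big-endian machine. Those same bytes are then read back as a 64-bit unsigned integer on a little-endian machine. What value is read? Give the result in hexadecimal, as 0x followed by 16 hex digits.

13231525753459263108 in 64-bit hexadecimal is 0xB79FD291B35F4684.
Stored big-endian, the bytes at ascending addresses are B7 9F D2 91 B3 5F 46 84.
Read back as little-endian, the first byte is least significant, giving 0x84465FB391D29FB7.

0x84465FB391D29FB7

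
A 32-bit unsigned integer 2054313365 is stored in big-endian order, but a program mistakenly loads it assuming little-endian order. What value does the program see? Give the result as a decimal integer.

2505405050

2054313365 in 32-bit hexadecimal is 0x7A725595.
Stored big-endian, the bytes at ascending addresses are 7A 72 55 95.
Read back as little-endian, the first byte is least significant, giving 0x9555727A.
0x9555727A = 2505405050.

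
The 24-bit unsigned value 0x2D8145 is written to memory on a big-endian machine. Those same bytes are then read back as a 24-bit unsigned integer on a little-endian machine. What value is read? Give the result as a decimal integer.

4555053

Stored big-endian, the bytes at ascending addresses are 2D 81 45.
Read back as little-endian, the first byte is least significant, giving 0x45812D.
0x45812D = 4555053.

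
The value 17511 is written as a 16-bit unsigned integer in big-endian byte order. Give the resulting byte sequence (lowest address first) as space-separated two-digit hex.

44 67

17511 in hexadecimal, padded to 16 bits, is 0x4467.
Split into bytes (most-significant first): 44 67.
Big-endian: lowest address holds the most-significant byte.
So the memory order matches the most-significant-first order: 44 67.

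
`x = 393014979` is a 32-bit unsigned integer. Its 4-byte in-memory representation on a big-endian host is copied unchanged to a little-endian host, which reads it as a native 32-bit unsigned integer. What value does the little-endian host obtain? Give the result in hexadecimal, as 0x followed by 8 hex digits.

0xC3EE6C17

393014979 in 32-bit hexadecimal is 0x176CEEC3.
Stored big-endian, the bytes at ascending addresses are 17 6C EE C3.
Read back as little-endian, the first byte is least significant, giving 0xC3EE6C17.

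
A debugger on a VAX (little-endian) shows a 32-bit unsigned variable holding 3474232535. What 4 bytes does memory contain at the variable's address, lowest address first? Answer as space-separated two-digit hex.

3474232535 in hexadecimal, padded to 32 bits, is 0xCF1494D7.
Split into bytes (most-significant first): CF 14 94 D7.
Little-endian: lowest address holds the least-significant byte.
So at ascending addresses the bytes are D7 94 14 CF.

D7 94 14 CF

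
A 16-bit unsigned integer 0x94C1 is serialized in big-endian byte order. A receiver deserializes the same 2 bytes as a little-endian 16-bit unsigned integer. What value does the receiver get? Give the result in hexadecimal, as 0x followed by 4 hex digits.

0xC194

Stored big-endian, the bytes at ascending addresses are 94 C1.
Read back as little-endian, the first byte is least significant, giving 0xC194.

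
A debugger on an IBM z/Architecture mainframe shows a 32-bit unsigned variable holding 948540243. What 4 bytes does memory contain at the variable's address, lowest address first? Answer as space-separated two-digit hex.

38 89 93 53

948540243 in hexadecimal, padded to 32 bits, is 0x38899353.
Split into bytes (most-significant first): 38 89 93 53.
In big-endian order the high byte comes first in memory.
So the memory order matches the most-significant-first order: 38 89 93 53.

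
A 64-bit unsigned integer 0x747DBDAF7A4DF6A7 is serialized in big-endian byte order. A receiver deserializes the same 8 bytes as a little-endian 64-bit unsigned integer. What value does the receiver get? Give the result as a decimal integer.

12102946237934566772

Stored big-endian, the bytes at ascending addresses are 74 7D BD AF 7A 4D F6 A7.
Read back as little-endian, the first byte is least significant, giving 0xA7F64D7AAFBD7D74.
0xA7F64D7AAFBD7D74 = 12102946237934566772.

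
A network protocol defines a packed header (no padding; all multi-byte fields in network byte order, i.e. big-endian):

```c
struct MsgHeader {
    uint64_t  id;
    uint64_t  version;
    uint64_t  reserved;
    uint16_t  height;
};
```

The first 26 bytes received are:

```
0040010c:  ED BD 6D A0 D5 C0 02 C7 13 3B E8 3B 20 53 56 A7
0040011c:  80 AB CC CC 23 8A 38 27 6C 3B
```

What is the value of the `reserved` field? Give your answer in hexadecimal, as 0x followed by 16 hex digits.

0x80ABCCCC238A3827

`reserved` follows `id` (8 B), `version` (8 B), so it starts at offset 8 + 8 = 16 and occupies 8 bytes.
Bytes at offsets 16..23: 80 AB CC CC 23 8A 38 27.
In big-endian order the high byte comes first in memory.
The bytes are already most-significant first: 0x80ABCCCC238A3827.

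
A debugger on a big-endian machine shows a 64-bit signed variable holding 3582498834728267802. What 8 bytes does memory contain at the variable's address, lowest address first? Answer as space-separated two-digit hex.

31 B7 97 B5 94 3A B0 1A

3582498834728267802 in hexadecimal, padded to 64 bits, is 0x31B797B5943AB01A.
Split into bytes (most-significant first): 31 B7 97 B5 94 3A B0 1A.
In big-endian order the high byte comes first in memory.
So the memory order matches the most-significant-first order: 31 B7 97 B5 94 3A B0 1A.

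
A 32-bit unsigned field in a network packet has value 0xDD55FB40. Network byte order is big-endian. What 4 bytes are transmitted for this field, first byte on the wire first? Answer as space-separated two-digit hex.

DD 55 FB 40

Split into bytes (most-significant first): DD 55 FB 40.
Big-endian: lowest address holds the most-significant byte.
So the memory order matches the most-significant-first order: DD 55 FB 40.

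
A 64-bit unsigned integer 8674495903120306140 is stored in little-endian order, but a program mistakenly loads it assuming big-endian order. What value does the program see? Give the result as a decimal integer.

8674495903120306140 in 64-bit hexadecimal is 0x786200107F112FDC.
Stored little-endian, the bytes at ascending addresses are DC 2F 11 7F 10 00 62 78.
Read back as big-endian, the last byte is least significant, giving 0xDC2F117F10006278.
0xDC2F117F10006278 = 15865919249676526200.

15865919249676526200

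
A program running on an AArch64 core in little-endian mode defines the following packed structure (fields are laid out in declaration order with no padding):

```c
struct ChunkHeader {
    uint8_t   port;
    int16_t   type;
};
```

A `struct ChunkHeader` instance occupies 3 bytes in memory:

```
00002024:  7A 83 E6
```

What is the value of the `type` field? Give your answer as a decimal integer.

`type` follows `port` (1 byte), so it starts at byte offset 1 and occupies 2 bytes.
Bytes at offsets 1..2: 83 E6.
Little-endian: lowest address holds the least-significant byte.
Reassemble most-significant byte first: E6 83 → 0xE683.
Top bit is set, so as a signed 16-bit value this is 0xE683 − 2^16 = -6525.

-6525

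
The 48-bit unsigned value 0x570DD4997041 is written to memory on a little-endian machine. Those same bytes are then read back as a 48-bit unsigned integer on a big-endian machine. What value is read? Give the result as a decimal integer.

Stored little-endian, the bytes at ascending addresses are 41 70 99 D4 0D 57.
Read back as big-endian, the last byte is least significant, giving 0x417099D40D57.
0x417099D40D57 = 71951872953687.

71951872953687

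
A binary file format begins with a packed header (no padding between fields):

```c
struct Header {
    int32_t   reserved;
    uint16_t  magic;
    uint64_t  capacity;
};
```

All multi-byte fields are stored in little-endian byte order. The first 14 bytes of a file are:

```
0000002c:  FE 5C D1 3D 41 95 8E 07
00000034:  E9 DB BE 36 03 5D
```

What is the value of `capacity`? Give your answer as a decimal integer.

6702260863818598286

`capacity` follows `reserved` (4 B), `magic` (2 B), so it starts at offset 4 + 2 = 6 and occupies 8 bytes.
Bytes at offsets 6..13: 8E 07 E9 DB BE 36 03 5D.
Little-endian stores the least-significant byte at the lowest address.
Reassemble most-significant byte first: 5D 03 36 BE DB E9 07 8E → 0x5D0336BEDBE9078E.
0x5D0336BEDBE9078E = 6702260863818598286.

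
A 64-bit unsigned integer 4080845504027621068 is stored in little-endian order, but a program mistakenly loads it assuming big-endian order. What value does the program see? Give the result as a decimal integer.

4080845504027621068 in 64-bit hexadecimal is 0x38A2135D5AD0F6CC.
Stored little-endian, the bytes at ascending addresses are CC F6 D0 5A 5D 13 A2 38.
Read back as big-endian, the last byte is least significant, giving 0xCCF6D05A5D13A238.
0xCCF6D05A5D13A238 = 14769221114535322168.

14769221114535322168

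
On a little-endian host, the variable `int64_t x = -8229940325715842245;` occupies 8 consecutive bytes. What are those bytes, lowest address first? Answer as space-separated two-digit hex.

3B 6B 0B BB E0 60 C9 8D

Two's complement of -8229940325715842245 in 64 bits: 8229940325715842245 = 0x72369F1F44F494C5; invert → 0x8DC960E0BB0B6B3A; add 1 → 0x8DC960E0BB0B6B3B.
Split into bytes (most-significant first): 8D C9 60 E0 BB 0B 6B 3B.
In little-endian order the low byte comes first in memory.
So at ascending addresses the bytes are 3B 6B 0B BB E0 60 C9 8D.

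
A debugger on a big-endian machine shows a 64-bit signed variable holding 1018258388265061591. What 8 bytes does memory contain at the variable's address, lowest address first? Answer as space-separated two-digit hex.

1018258388265061591 in hexadecimal, padded to 64 bits, is 0x0E21949BF219CCD7.
Split into bytes (most-significant first): 0E 21 94 9B F2 19 CC D7.
Big-endian: lowest address holds the most-significant byte.
So the memory order matches the most-significant-first order: 0E 21 94 9B F2 19 CC D7.

0E 21 94 9B F2 19 CC D7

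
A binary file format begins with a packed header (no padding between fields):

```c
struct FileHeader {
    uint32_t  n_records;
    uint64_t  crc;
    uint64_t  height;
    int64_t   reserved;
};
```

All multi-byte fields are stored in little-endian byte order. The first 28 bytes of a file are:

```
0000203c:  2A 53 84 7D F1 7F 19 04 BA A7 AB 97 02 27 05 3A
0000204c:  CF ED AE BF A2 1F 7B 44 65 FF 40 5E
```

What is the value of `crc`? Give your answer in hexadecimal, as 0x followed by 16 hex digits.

`crc` follows `n_records` (4 bytes), so it starts at byte offset 4 and occupies 8 bytes.
Bytes at offsets 4..11: F1 7F 19 04 BA A7 AB 97.
Little-endian: lowest address holds the least-significant byte.
Reassemble most-significant byte first: 97 AB A7 BA 04 19 7F F1 → 0x97ABA7BA04197FF1.

0x97ABA7BA04197FF1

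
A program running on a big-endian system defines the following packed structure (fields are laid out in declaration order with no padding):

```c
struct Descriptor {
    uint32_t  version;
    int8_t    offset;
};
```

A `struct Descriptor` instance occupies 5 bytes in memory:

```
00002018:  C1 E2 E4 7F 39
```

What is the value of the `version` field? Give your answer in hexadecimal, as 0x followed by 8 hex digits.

`version` is the first field, at byte offset 0, occupying 4 bytes.
Bytes at offsets 0..3: C1 E2 E4 7F.
Big-endian stores the most-significant byte at the lowest address.
The bytes are already most-significant first: 0xC1E2E47F.

0xC1E2E47F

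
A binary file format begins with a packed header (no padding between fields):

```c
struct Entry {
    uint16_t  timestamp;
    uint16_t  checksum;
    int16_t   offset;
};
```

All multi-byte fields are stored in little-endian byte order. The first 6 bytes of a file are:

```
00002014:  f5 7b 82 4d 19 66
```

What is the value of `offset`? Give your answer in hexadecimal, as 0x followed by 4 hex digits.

`offset` follows `timestamp` (2 B), `checksum` (2 B), so it starts at offset 2 + 2 = 4 and occupies 2 bytes.
Bytes at offsets 4..5: 19 66.
In little-endian order the low byte comes first in memory.
Reassemble most-significant byte first: 66 19 → 0x6619.

0x6619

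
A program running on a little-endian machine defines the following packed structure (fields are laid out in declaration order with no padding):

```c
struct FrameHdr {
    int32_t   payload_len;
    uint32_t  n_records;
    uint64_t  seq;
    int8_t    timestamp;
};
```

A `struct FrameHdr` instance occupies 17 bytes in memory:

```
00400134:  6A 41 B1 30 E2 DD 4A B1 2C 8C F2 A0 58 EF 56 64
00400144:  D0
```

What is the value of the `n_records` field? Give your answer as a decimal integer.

`n_records` follows `payload_len` (4 bytes), so it starts at byte offset 4 and occupies 4 bytes.
Bytes at offsets 4..7: E2 DD 4A B1.
Little-endian: lowest address holds the least-significant byte.
Reassemble most-significant byte first: B1 4A DD E2 → 0xB14ADDE2.
0xB14ADDE2 = 2974473698.

2974473698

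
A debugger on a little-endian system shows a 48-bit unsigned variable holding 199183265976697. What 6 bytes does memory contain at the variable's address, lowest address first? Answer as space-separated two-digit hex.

199183265976697 in hexadecimal, padded to 48 bits, is 0xB527F7D05179.
Split into bytes (most-significant first): B5 27 F7 D0 51 79.
Little-endian: lowest address holds the least-significant byte.
So at ascending addresses the bytes are 79 51 D0 F7 27 B5.

79 51 D0 F7 27 B5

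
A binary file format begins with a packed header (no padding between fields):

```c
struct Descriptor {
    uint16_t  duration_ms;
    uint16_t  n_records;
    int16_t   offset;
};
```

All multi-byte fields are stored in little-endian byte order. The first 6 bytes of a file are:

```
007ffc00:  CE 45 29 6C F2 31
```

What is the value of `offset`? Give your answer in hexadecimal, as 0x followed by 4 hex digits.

`offset` follows `duration_ms` (2 B), `n_records` (2 B), so it starts at offset 2 + 2 = 4 and occupies 2 bytes.
Bytes at offsets 4..5: F2 31.
Little-endian: lowest address holds the least-significant byte.
Reassemble most-significant byte first: 31 F2 → 0x31F2.

0x31F2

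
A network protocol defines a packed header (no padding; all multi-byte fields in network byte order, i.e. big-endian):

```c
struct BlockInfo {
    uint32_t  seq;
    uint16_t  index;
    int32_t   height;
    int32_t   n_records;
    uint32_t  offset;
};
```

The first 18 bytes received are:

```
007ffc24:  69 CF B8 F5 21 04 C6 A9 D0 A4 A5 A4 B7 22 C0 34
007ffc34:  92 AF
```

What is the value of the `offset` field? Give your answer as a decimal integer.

3224670895

`offset` follows `seq` (4 B), `index` (2 B), `height` (4 B), `n_records` (4 B), so it starts at offset 4 + 2 + 4 + 4 = 14 and occupies 4 bytes.
Bytes at offsets 14..17: C0 34 92 AF.
In big-endian order the high byte comes first in memory.
The bytes are already most-significant first: 0xC03492AF.
0xC03492AF = 3224670895.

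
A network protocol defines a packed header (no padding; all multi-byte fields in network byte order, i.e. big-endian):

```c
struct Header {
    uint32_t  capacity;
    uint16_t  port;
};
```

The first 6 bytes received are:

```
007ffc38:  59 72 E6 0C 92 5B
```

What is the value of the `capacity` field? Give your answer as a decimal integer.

1500702220

`capacity` is the first field, at byte offset 0, occupying 4 bytes.
Bytes at offsets 0..3: 59 72 E6 0C.
Big-endian stores the most-significant byte at the lowest address.
The bytes are already most-significant first: 0x5972E60C.
0x5972E60C = 1500702220.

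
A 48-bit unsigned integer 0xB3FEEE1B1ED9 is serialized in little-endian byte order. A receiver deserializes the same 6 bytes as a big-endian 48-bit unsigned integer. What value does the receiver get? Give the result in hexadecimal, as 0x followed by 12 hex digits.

Stored little-endian, the bytes at ascending addresses are D9 1E 1B EE FE B3.
Read back as big-endian, the last byte is least significant, giving 0xD91E1BEEFEB3.

0xD91E1BEEFEB3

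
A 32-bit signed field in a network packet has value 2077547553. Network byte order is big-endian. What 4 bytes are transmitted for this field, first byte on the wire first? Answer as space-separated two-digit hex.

7B D4 DC 21

2077547553 in hexadecimal, padded to 32 bits, is 0x7BD4DC21.
Split into bytes (most-significant first): 7B D4 DC 21.
Big-endian stores the most-significant byte at the lowest address.
So the memory order matches the most-significant-first order: 7B D4 DC 21.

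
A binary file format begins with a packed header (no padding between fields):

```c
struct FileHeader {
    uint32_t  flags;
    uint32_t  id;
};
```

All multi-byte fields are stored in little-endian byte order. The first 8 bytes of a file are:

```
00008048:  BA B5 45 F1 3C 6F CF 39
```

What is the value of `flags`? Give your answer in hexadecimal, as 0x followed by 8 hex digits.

0xF145B5BA

`flags` is the first field, at byte offset 0, occupying 4 bytes.
Bytes at offsets 0..3: BA B5 45 F1.
Little-endian stores the least-significant byte at the lowest address.
Reassemble most-significant byte first: F1 45 B5 BA → 0xF145B5BA.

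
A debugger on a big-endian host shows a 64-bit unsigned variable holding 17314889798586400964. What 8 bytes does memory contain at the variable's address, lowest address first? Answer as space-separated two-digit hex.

17314889798586400964 in hexadecimal, padded to 64 bits, is 0xF04AD88899C700C4.
Split into bytes (most-significant first): F0 4A D8 88 99 C7 00 C4.
In big-endian order the high byte comes first in memory.
So the memory order matches the most-significant-first order: F0 4A D8 88 99 C7 00 C4.

F0 4A D8 88 99 C7 00 C4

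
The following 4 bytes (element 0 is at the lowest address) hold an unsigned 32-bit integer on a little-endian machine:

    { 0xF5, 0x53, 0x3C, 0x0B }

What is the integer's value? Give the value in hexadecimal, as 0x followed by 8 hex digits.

0x0B3C53F5

Little-endian: lowest address holds the least-significant byte.
Reassemble most-significant byte first: 0B 3C 53 F5 → 0x0B3C53F5.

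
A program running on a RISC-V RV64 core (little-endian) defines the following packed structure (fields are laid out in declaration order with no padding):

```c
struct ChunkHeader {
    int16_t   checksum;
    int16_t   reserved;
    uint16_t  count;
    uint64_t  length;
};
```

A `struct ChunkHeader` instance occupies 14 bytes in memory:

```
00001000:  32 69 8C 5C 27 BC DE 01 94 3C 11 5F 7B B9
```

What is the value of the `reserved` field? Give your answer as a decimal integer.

`reserved` follows `checksum` (2 bytes), so it starts at byte offset 2 and occupies 2 bytes.
Bytes at offsets 2..3: 8C 5C.
In little-endian order the low byte comes first in memory.
Reassemble most-significant byte first: 5C 8C → 0x5C8C.
0x5C8C = 23692.

23692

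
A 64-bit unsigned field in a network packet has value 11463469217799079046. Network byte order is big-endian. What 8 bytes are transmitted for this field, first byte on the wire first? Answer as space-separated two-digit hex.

9F 16 6C 84 7C 8A 04 86

11463469217799079046 in hexadecimal, padded to 64 bits, is 0x9F166C847C8A0486.
Split into bytes (most-significant first): 9F 16 6C 84 7C 8A 04 86.
Big-endian: lowest address holds the most-significant byte.
So the memory order matches the most-significant-first order: 9F 16 6C 84 7C 8A 04 86.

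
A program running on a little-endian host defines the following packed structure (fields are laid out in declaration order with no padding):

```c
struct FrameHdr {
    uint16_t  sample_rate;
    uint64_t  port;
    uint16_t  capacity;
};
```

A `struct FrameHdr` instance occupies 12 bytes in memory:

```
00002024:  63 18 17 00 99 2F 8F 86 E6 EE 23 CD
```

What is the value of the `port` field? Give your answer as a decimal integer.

`port` follows `sample_rate` (2 bytes), so it starts at byte offset 2 and occupies 8 bytes.
Bytes at offsets 2..9: 17 00 99 2F 8F 86 E6 EE.
In little-endian order the low byte comes first in memory.
Reassemble most-significant byte first: EE E6 86 8F 2F 99 00 17 → 0xEEE6868F2F990017.
0xEEE6868F2F990017 = 17214594575207301143.

17214594575207301143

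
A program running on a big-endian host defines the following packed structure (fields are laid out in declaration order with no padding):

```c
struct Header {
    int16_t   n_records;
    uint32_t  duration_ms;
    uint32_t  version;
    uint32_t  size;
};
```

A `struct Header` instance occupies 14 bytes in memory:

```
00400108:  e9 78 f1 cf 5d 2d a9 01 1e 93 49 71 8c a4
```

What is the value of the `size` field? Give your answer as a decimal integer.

1232178340

`size` follows `n_records` (2 B), `duration_ms` (4 B), `version` (4 B), so it starts at offset 2 + 4 + 4 = 10 and occupies 4 bytes.
Bytes at offsets 10..13: 49 71 8C A4.
In big-endian order the high byte comes first in memory.
The bytes are already most-significant first: 0x49718CA4.
0x49718CA4 = 1232178340.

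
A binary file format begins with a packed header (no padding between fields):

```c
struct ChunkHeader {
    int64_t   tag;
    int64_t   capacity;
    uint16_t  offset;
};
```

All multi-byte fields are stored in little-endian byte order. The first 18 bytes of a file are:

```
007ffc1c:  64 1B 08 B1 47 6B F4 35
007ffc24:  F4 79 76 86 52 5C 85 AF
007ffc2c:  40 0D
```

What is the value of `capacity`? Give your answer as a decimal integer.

-5799127435656660492

`capacity` follows `tag` (8 bytes), so it starts at byte offset 8 and occupies 8 bytes.
Bytes at offsets 8..15: F4 79 76 86 52 5C 85 AF.
Little-endian stores the least-significant byte at the lowest address.
Reassemble most-significant byte first: AF 85 5C 52 86 76 79 F4 → 0xAF855C52867679F4.
Top bit is set, so as a signed 64-bit value this is 0xAF855C52867679F4 − 2^64 = -5799127435656660492.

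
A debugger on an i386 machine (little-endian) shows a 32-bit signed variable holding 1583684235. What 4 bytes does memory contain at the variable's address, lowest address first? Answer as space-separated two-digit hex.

8B 1A 65 5E

1583684235 in hexadecimal, padded to 32 bits, is 0x5E651A8B.
Split into bytes (most-significant first): 5E 65 1A 8B.
In little-endian order the low byte comes first in memory.
So at ascending addresses the bytes are 8B 1A 65 5E.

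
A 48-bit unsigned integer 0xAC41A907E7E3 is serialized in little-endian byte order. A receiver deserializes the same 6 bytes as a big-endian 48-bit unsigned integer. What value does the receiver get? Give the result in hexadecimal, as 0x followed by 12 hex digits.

0xE3E707A941AC

Stored little-endian, the bytes at ascending addresses are E3 E7 07 A9 41 AC.
Read back as big-endian, the last byte is least significant, giving 0xE3E707A941AC.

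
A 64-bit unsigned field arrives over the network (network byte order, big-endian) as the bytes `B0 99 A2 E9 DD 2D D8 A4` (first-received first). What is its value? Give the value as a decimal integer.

Big-endian: lowest address holds the most-significant byte.
The bytes are already most-significant first: 0xB099A2E9DD2DD8A4.
0xB099A2E9DD2DD8A4 = 12725381347433896100.

12725381347433896100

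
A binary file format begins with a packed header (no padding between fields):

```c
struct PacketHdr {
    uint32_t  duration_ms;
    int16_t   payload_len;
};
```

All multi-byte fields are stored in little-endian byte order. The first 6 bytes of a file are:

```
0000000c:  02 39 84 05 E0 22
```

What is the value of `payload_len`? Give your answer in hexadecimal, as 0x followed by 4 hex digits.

`payload_len` follows `duration_ms` (4 bytes), so it starts at byte offset 4 and occupies 2 bytes.
Bytes at offsets 4..5: E0 22.
Little-endian: lowest address holds the least-significant byte.
Reassemble most-significant byte first: 22 E0 → 0x22E0.

0x22E0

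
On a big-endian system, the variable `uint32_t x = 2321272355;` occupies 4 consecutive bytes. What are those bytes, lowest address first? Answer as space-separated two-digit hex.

8A 5B CE 23

2321272355 in hexadecimal, padded to 32 bits, is 0x8A5BCE23.
Split into bytes (most-significant first): 8A 5B CE 23.
In big-endian order the high byte comes first in memory.
So the memory order matches the most-significant-first order: 8A 5B CE 23.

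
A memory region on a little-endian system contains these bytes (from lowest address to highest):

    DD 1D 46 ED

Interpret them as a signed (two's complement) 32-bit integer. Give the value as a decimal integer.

-314171939

In little-endian order the low byte comes first in memory.
Reassemble most-significant byte first: ED 46 1D DD → 0xED461DDD.
Top bit is set, so as a signed 32-bit value this is 0xED461DDD − 2^32 = -314171939.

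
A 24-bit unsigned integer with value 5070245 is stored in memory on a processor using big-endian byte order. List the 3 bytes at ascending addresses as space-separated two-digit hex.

4D 5D A5

5070245 in hexadecimal, padded to 24 bits, is 0x4D5DA5.
Split into bytes (most-significant first): 4D 5D A5.
In big-endian order the high byte comes first in memory.
So the memory order matches the most-significant-first order: 4D 5D A5.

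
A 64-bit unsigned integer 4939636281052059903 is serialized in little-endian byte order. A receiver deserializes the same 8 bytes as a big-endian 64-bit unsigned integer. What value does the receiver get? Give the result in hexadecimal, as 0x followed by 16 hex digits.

4939636281052059903 in 64-bit hexadecimal is 0x448D1D06BBBD58FF.
Stored little-endian, the bytes at ascending addresses are FF 58 BD BB 06 1D 8D 44.
Read back as big-endian, the last byte is least significant, giving 0xFF58BDBB061D8D44.

0xFF58BDBB061D8D44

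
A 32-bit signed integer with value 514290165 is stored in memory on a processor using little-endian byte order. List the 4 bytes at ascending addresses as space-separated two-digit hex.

514290165 in hexadecimal, padded to 32 bits, is 0x1EA771F5.
Split into bytes (most-significant first): 1E A7 71 F5.
Little-endian: lowest address holds the least-significant byte.
So at ascending addresses the bytes are F5 71 A7 1E.

F5 71 A7 1E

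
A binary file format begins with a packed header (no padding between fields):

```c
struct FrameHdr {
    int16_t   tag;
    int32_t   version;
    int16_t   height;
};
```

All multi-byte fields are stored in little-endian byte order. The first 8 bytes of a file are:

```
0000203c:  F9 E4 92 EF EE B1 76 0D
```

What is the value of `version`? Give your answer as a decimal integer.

`version` follows `tag` (2 bytes), so it starts at byte offset 2 and occupies 4 bytes.
Bytes at offsets 2..5: 92 EF EE B1.
In little-endian order the low byte comes first in memory.
Reassemble most-significant byte first: B1 EE EF 92 → 0xB1EEEF92.
Top bit is set, so as a signed 32-bit value this is 0xB1EEEF92 − 2^32 = -1309741166.

-1309741166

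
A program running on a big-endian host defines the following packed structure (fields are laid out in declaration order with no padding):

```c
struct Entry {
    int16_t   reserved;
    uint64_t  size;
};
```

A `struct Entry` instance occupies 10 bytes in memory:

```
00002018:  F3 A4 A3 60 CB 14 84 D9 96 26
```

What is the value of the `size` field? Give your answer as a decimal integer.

11772632714935113254

`size` follows `reserved` (2 bytes), so it starts at byte offset 2 and occupies 8 bytes.
Bytes at offsets 2..9: A3 60 CB 14 84 D9 96 26.
Big-endian: lowest address holds the most-significant byte.
The bytes are already most-significant first: 0xA360CB1484D99626.
0xA360CB1484D99626 = 11772632714935113254.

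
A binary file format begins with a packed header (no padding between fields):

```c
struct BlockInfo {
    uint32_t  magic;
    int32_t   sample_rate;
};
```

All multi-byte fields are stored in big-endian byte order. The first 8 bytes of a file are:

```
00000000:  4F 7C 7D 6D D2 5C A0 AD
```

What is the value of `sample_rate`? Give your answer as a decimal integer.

-765681491

`sample_rate` follows `magic` (4 bytes), so it starts at byte offset 4 and occupies 4 bytes.
Bytes at offsets 4..7: D2 5C A0 AD.
Big-endian: lowest address holds the most-significant byte.
The bytes are already most-significant first: 0xD25CA0AD.
Top bit is set, so as a signed 32-bit value this is 0xD25CA0AD − 2^32 = -765681491.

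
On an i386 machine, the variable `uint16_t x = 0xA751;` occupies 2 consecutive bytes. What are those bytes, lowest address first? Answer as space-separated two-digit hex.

51 A7

Split into bytes (most-significant first): A7 51.
Little-endian: lowest address holds the least-significant byte.
So at ascending addresses the bytes are 51 A7.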